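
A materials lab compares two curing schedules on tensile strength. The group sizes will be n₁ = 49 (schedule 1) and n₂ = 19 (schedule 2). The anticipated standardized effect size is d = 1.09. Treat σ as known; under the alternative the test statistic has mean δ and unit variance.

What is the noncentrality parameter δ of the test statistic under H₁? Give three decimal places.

The noncentrality parameter scales effect size by the design's sample-size factor: δ = d / √(1/n₁ + 1/n₂) = 1.09 / √(1/49 + 1/19) = 4.0332

δ ≈ 4.033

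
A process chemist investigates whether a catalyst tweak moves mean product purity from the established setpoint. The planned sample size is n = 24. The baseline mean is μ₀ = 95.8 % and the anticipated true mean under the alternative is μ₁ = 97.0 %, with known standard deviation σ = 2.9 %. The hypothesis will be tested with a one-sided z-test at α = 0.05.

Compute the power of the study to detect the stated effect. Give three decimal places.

Power ≈ 0.649

Standardized effect: d = |μ₁ − μ₀| / σ = |97.0 − 95.8| / 2.9 = 0.4138
Noncentrality parameter: δ = d·√n = 0.4138 × √24 = 2.0272
One-sided α = 0.05 → critical value z_{0.05} = 1.645.
Power = Φ(δ − 1.645) = Φ(0.382) = 0.6489.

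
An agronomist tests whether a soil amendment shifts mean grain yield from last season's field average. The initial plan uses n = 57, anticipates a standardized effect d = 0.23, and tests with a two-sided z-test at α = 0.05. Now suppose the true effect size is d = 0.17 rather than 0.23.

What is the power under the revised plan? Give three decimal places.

With d = 0.17: δ = d·√n = 0.17 × √57 = 1.2835. Critical value z_{0.025} = 1.960.
Revised power = Φ(δ − 1.960) + Φ(−δ − 1.960) = Φ(-0.676) + Φ(-3.243) = 0.2494 + 0.0006 = 0.2500.

Power ≈ 0.250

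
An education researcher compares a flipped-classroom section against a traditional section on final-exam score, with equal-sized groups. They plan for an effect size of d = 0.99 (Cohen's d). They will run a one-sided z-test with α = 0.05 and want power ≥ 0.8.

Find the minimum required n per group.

n = 13 per group

For power 0.8 need Φ(δ − z_{0.05}) = 0.8, so δ = z_{0.05} + z_{0.20} = 1.645 + 0.842 = 2.486.
δ = d·√(n/2) ⇒ n = 2(δ/d)² = 2 × (2.486 / 0.99)² = 12.62.
Rounding up, n = 13 per group.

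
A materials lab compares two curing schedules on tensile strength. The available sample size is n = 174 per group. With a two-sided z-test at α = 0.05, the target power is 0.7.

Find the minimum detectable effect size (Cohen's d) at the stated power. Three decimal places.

d ≈ 0.266

Need Φ(δ − 1.960) = 0.7, so δ = 1.960 + 0.524 = 2.484.
(The second rejection-region term Φ(−δ − z_{α/2}) is negligible and dropped.)
δ = d·√(n/2) ⇒ d = δ/√(n/2) = 2.484/√(174/2) = 0.2664.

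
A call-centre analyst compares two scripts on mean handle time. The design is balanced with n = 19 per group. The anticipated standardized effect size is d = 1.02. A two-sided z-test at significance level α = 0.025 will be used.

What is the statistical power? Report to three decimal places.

Power ≈ 0.817

Noncentrality parameter: δ = d·√(n/2) = 1.02 × √(19/2) = 3.1439
Two-sided α = 0.025 → critical value z_{0.0125} = 2.241.
Power = Φ(δ − 2.241) + Φ(−δ − 2.241) = Φ(0.902) + Φ(-5.385) = 0.8166 + 0.0000 = 0.8166.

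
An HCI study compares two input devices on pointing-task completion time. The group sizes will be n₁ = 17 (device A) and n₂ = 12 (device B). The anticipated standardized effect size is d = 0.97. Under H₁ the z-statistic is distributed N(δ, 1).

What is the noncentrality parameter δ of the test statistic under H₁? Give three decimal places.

The noncentrality parameter scales effect size by the design's sample-size factor: δ = d / √(1/n₁ + 1/n₂) = 0.97 / √(1/17 + 1/12) = 2.5727

δ ≈ 2.573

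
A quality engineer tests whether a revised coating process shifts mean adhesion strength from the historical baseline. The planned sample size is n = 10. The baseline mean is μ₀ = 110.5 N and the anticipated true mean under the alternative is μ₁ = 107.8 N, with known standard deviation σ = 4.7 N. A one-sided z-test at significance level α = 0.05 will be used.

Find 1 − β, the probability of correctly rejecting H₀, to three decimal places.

Standardized effect: d = |μ₁ − μ₀| / σ = |107.8 − 110.5| / 4.7 = 0.5745
Noncentrality parameter: δ = d·√n = 0.5745 × √10 = 1.8166
Critical value for a one-sided test at α = 0.05: z_α = 1.645.
Power = Φ(δ − 1.645) = Φ(0.172) = 0.5682.

Power ≈ 0.568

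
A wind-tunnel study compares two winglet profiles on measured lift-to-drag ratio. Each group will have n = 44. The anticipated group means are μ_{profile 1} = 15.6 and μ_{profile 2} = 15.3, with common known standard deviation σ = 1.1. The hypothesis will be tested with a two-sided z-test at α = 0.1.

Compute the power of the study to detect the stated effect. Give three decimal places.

Standardized effect: d = |μ_{profile 1} − μ_{profile 2}| / σ = |15.6 − 15.3| / 1.1 = 0.2727
Noncentrality parameter: δ = d·√(n/2) = 0.2727 × √(44/2) = 1.2792
Critical value for a two-sided test at α = 0.1: z_{α/2} = 1.645.
Power = Φ(δ − 1.645) + Φ(−δ − 1.645) = Φ(-0.366) + Φ(-2.924) = 0.3573 + 0.0017 = 0.3590.

Power ≈ 0.359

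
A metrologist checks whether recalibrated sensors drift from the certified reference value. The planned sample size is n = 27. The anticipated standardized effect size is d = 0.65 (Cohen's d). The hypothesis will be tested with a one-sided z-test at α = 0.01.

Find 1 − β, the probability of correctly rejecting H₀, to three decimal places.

Power ≈ 0.853

Noncentrality parameter: δ = d·√n = 0.65 × √27 = 3.3775
One-sided α = 0.01 → critical value z_{0.01} = 2.326.
Power = Φ(δ − 2.326) = Φ(1.051) = 0.8534.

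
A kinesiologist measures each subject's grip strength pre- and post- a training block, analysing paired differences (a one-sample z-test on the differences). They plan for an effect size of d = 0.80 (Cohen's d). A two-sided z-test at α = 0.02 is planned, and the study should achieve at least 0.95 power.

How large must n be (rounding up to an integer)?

Set Φ(δ − 2.326) = 0.95; then δ − 2.326 = Φ⁻¹(0.95) = 1.645, giving δ = 3.971.
(For δ > 0 the lower-tail rejection region contributes negligibly to power, so the one-term inversion is standard.)
δ = d·√n ⇒ n = (δ/d)² = (3.971 / 0.80)² = 24.64.
Round up to the next whole unit.

n = 25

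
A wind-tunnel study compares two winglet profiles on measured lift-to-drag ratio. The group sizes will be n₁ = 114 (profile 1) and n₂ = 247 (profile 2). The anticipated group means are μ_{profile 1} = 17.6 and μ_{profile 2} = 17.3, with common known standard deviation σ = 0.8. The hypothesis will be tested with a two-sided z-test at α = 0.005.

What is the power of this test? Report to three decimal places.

Power ≈ 0.693

Standardized effect: d = |μ_{profile 1} − μ_{profile 2}| / σ = |17.6 − 17.3| / 0.8 = 0.3750
Noncentrality parameter: δ = d / √(1/n₁ + 1/n₂) = 0.3750 / √(1/114 + 1/247) = 3.3119
Critical value for a two-sided test at α = 0.005: z_{α/2} = 2.807.
Power = Φ(δ − 2.807) + Φ(−δ − 2.807) = Φ(0.505) + Φ(-6.119) = 0.6932 + 0.0000 = 0.6932.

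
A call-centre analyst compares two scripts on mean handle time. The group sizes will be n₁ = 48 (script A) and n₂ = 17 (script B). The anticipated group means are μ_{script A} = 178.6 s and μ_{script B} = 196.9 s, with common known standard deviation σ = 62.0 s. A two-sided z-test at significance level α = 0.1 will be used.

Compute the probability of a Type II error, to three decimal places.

Standardized effect: d = |μ_{script A} − μ_{script B}| / σ = |178.6 − 196.9| / 62.0 = 0.2952
Noncentrality parameter: δ = d / √(1/n₁ + 1/n₂) = 0.2952 / √(1/48 + 1/17) = 1.0458
Two-sided α = 0.1 → critical value z_{0.05} = 1.645.
Power = Φ(δ − 1.645) + Φ(−δ − 1.645) = Φ(-0.599) + Φ(-2.691) = 0.2746 + 0.0036 = 0.2781.
Type II error: β = 1 − power = 1 − 0.2781 = 0.7219.

β ≈ 0.722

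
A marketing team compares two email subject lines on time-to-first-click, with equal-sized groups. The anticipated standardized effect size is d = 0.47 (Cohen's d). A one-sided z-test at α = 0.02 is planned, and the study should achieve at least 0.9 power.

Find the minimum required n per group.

n = 101 per group

For power 0.9 need Φ(δ − z_{0.02}) = 0.9, so δ = z_{0.02} + z_{0.10} = 2.054 + 1.282 = 3.335.
δ = d·√(n/2) ⇒ n = 2(δ/d)² = 2 × (3.335 / 0.47)² = 100.72.
Rounding up, n = 101 per group.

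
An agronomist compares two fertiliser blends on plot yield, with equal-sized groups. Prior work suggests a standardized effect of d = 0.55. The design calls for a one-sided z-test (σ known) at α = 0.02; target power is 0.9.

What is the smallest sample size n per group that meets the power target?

For power 0.9 need Φ(δ − z_{0.02}) = 0.9, so δ = z_{0.02} + z_{0.10} = 2.054 + 1.282 = 3.335.
δ = d·√(n/2) ⇒ n = 2(δ/d)² = 2 × (3.335 / 0.55)² = 73.55.
Round up to the next whole unit.

n = 74 per group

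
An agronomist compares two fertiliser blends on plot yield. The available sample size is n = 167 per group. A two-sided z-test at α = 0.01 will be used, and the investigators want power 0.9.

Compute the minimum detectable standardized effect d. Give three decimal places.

Need Φ(δ − 2.576) = 0.9, so δ = 2.576 + 1.282 = 3.857.
(The second rejection-region term Φ(−δ − z_{α/2}) is negligible and dropped.)
δ = d·√(n/2) ⇒ d = δ/√(n/2) = 3.857/√(167/2) = 0.4221.

d ≈ 0.422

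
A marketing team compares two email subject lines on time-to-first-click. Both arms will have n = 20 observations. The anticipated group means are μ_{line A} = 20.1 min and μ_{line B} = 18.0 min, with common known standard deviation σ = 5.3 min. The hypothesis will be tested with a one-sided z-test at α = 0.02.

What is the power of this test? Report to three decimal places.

Standardized effect: d = |μ_{line A} − μ_{line B}| / σ = |20.1 − 18.0| / 5.3 = 0.3962
Noncentrality parameter: δ = d·√(n/2) = 0.3962 × √(20/2) = 1.2530
Critical value for a one-sided test at α = 0.02: z_α = 2.054.
Power = Φ(δ − 2.054) = Φ(-0.801) = 0.2116.

Power ≈ 0.212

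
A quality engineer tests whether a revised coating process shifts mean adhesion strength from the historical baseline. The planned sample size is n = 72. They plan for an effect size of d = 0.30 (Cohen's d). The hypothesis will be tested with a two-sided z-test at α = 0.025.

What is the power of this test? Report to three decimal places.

Noncentrality parameter: δ = d·√n = 0.30 × √72 = 2.5456
Critical value for a two-sided test at α = 0.025: z_{α/2} = 2.241.
Power = Φ(δ − 2.241) + Φ(−δ − 2.241) = Φ(0.304) + Φ(-4.787) = 0.6195 + 0.0000 = 0.6195.

Power ≈ 0.620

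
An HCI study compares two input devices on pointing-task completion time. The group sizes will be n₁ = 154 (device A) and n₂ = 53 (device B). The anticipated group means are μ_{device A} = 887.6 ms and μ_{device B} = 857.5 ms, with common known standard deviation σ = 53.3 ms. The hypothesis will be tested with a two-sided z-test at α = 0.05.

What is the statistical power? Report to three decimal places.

Power ≈ 0.944

Standardized effect: d = |μ_{device A} − μ_{device B}| / σ = |887.6 − 857.5| / 53.3 = 0.5647
Noncentrality parameter: δ = d / √(1/n₁ + 1/n₂) = 0.5647 / √(1/154 + 1/53) = 3.5461
Critical value for a two-sided test at α = 0.05: z_{α/2} = 1.960.
Power = Φ(δ − 1.960) + Φ(−δ − 1.960) = Φ(1.586) + Φ(-5.506) = 0.9436 + 0.0000 = 0.9436.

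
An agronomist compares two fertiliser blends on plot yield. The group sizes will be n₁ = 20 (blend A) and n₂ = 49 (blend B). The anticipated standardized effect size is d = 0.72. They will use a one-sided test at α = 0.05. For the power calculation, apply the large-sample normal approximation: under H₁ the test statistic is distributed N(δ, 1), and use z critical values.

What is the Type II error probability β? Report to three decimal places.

β ≈ 0.143

Noncentrality parameter: δ = d / √(1/n₁ + 1/n₂) = 0.72 / √(1/20 + 1/49) = 2.7134
Critical value for a one-sided test at α = 0.05: z_α = 1.645.
Power = P(Z > 1.645 − δ) = Φ(1.069) = 0.8574.
Type II error: β = 1 − power = 1 − 0.8574 = 0.1426.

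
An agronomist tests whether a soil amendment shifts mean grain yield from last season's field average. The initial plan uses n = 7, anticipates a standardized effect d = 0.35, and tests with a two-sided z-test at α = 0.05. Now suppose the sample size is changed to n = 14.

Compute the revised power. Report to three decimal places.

Power ≈ 0.258

With n = 14: δ = d·√n = 0.35 × √14 = 1.3096. Critical value z_{0.025} = 1.960.
Revised power = Φ(δ − 1.960) + Φ(−δ − 1.960) = Φ(-0.650) + Φ(-3.270) = 0.2577 + 0.0005 = 0.2583.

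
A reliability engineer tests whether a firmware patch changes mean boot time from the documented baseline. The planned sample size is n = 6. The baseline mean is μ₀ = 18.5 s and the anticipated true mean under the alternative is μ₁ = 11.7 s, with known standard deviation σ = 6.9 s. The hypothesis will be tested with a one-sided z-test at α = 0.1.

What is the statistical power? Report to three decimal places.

Standardized effect: d = |μ₁ − μ₀| / σ = |11.7 − 18.5| / 6.9 = 0.9855
Noncentrality parameter: δ = d·√n = 0.9855 × √6 = 2.4140
One-sided α = 0.1 → critical value z_{0.1} = 1.282.
Power = Φ(δ − 1.282) = Φ(1.132) = 0.8713.

Power ≈ 0.871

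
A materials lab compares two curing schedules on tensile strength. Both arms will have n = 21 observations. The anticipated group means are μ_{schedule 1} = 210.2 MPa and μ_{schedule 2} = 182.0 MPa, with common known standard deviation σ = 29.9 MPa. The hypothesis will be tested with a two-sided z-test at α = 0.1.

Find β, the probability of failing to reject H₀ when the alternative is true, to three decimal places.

Standardized effect: d = |μ_{schedule 1} − μ_{schedule 2}| / σ = |210.2 − 182.0| / 29.9 = 0.9431
Noncentrality parameter: δ = d·√(n/2) = 0.9431 × √(21/2) = 3.0561
Two-sided α = 0.1 → critical value z_{0.05} = 1.645.
Power = Φ(δ − 1.645) + Φ(−δ − 1.645) = Φ(1.411) + Φ(-4.701) = 0.9209 + 0.0000 = 0.9209.
Type II error: β = 1 − power = 1 − 0.9209 = 0.0791.

β ≈ 0.079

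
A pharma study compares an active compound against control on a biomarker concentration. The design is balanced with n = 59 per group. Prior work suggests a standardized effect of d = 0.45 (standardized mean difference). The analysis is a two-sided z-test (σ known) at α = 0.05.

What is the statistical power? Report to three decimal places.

Noncentrality parameter: δ = d·√(n/2) = 0.45 × √(59/2) = 2.4441
Critical value for a two-sided test at α = 0.05: z_{α/2} = 1.960.
Power = Φ(δ − 1.960) + Φ(−δ − 1.960) = Φ(0.484) + Φ(-4.404) = 0.6859 + 0.0000 = 0.6859.

Power ≈ 0.686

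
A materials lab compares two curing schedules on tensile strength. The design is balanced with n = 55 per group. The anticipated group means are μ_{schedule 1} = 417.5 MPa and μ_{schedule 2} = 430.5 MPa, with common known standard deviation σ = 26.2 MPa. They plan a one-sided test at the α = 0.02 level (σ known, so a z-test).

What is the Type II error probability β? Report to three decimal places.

β ≈ 0.292

Standardized effect: d = |μ_{schedule 1} − μ_{schedule 2}| / σ = |417.5 − 430.5| / 26.2 = 0.4962
Noncentrality parameter: δ = d·√(n/2) = 0.4962 × √(55/2) = 2.6020
One-sided α = 0.02 → critical value z_{0.02} = 2.054.
Power = Φ(δ − 2.054) = Φ(0.548) = 0.7082.
Type II error: β = 1 − power = 1 − 0.7082 = 0.2918.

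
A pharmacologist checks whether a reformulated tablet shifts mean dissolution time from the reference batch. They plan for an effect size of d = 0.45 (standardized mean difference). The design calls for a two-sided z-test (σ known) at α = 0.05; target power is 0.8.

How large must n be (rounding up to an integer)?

n = 39

Set Φ(δ − 1.960) = 0.8; then δ − 1.960 = Φ⁻¹(0.8) = 0.842, giving δ = 2.802.
(Ignoring the negligible lower-tail rejection probability gives the usual closed-form inversion.)
δ = d·√n ⇒ n = (δ/d)² = (2.802 / 0.45)² = 38.76.
Round up to the next whole unit.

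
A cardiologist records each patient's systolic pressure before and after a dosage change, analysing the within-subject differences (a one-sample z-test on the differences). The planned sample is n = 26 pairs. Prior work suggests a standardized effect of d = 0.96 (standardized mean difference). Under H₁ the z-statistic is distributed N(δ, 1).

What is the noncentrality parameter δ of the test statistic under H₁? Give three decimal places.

δ = d·√n = 0.96 × √26 = 4.8951

δ ≈ 4.895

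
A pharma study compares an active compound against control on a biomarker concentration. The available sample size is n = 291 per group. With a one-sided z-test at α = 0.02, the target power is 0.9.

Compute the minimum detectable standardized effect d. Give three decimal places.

d ≈ 0.277

Required noncentrality: δ = z_{0.02} + z_{0.10} = 2.054 + 1.282 = 3.335.
δ = d·√(n/2) ⇒ d = δ/√(n/2) = 3.335/√(291/2) = 0.2765.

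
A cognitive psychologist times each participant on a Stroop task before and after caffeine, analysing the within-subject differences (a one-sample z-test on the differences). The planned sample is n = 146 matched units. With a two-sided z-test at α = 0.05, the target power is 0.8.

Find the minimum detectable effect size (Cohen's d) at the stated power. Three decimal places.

d ≈ 0.232

Required noncentrality: δ = z_{0.025} + z_{0.20} = 1.960 + 0.842 = 2.802.
(Lower-tail contribution to power is negligible for δ > 0.)
δ = d·√n ⇒ d = δ/√n = 2.802/√146 = 0.2319.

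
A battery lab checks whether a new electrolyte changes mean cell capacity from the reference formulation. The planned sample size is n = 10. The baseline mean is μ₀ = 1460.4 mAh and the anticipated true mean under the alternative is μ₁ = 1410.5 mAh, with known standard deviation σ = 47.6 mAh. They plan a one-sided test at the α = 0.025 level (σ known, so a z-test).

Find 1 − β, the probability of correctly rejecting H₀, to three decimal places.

Standardized effect: d = |μ₁ − μ₀| / σ = |1410.5 − 1460.4| / 47.6 = 1.0483
Noncentrality parameter: δ = d·√n = 1.0483 × √10 = 3.3151
Critical value for a one-sided test at α = 0.025: z_α = 1.960.
Power = Φ(δ − 1.960) = Φ(1.355) = 0.9123.

Power ≈ 0.912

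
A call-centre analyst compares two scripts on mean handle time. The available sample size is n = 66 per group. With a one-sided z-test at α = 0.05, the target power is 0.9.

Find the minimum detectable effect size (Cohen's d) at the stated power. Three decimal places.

d ≈ 0.509

Required noncentrality: δ = z_{0.05} + z_{0.10} = 1.645 + 1.282 = 2.926.
δ = d·√(n/2) ⇒ d = δ/√(n/2) = 2.926/√(66/2) = 0.5094.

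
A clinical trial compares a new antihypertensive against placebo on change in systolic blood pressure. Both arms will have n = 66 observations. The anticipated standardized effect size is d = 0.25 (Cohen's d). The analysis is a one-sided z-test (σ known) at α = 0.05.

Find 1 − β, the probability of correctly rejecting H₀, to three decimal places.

Noncentrality parameter: δ = d·√(n/2) = 0.25 × √(66/2) = 1.4361
Critical value for a one-sided test at α = 0.05: z_α = 1.645.
Power = Φ(δ − 1.645) = Φ(-0.209) = 0.4173.

Power ≈ 0.417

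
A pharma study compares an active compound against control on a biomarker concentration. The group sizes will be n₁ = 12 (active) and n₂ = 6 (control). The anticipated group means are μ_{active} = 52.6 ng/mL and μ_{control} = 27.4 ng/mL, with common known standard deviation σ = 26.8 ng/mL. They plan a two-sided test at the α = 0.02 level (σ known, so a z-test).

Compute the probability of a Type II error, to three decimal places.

β ≈ 0.672

Standardized effect: d = |μ_{active} − μ_{control}| / σ = |52.6 − 27.4| / 26.8 = 0.9403
Noncentrality parameter: δ = d / √(1/n₁ + 1/n₂) = 0.9403 / √(1/12 + 1/6) = 1.8806
Two-sided α = 0.02 → critical value z_{0.01} = 2.326.
Power = Φ(δ − 2.326) + Φ(−δ − 2.326) = Φ(-0.446) + Φ(-4.207) = 0.3279 + 0.0000 = 0.3279.
Type II error: β = 1 − power = 1 − 0.3279 = 0.6721.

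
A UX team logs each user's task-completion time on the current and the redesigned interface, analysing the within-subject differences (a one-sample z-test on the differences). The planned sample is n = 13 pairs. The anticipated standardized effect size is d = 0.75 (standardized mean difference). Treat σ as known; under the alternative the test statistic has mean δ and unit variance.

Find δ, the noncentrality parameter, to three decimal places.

The noncentrality parameter scales effect size by the design's sample-size factor: δ = d·√n = 0.75 × √13 = 2.7042

δ ≈ 2.704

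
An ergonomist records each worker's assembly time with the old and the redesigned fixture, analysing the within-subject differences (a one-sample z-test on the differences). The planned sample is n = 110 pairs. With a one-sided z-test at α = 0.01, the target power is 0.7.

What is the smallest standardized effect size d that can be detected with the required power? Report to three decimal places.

Required noncentrality: δ = z_{0.01} + z_{0.30} = 2.326 + 0.524 = 2.851.
δ = d·√n ⇒ d = δ/√n = 2.851/√110 = 0.2718.

d ≈ 0.272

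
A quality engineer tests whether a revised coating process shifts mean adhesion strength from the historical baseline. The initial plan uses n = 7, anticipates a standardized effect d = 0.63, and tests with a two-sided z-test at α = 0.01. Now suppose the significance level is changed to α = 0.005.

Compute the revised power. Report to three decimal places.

Power ≈ 0.127

δ = d·√n = 0.63 × √7 = 1.6668 (unchanged). New critical value: z_{0.0025} = 2.807.
Revised power = Φ(δ − 2.807) + Φ(−δ − 2.807) = Φ(-1.140) + Φ(-4.474) = 0.1271 + 0.0000 = 0.1271.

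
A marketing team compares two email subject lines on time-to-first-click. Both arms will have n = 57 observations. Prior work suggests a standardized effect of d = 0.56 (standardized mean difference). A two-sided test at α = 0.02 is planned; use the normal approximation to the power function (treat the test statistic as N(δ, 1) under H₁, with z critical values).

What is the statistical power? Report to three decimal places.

Noncentrality parameter: δ = d·√(n/2) = 0.56 × √(57/2) = 2.9896
Critical value for a two-sided test at α = 0.02: z_{α/2} = 2.326.
Power = Φ(δ − 2.326) + Φ(−δ − 2.326) = Φ(0.663) + Φ(-5.316) = 0.7464 + 0.0000 = 0.7464.

Power ≈ 0.746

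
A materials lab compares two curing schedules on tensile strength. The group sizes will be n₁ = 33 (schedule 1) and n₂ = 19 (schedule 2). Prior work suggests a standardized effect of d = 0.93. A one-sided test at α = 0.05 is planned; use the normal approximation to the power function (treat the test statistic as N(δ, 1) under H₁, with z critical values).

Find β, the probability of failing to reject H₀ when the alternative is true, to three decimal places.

Noncentrality parameter: δ = d / √(1/n₁ + 1/n₂) = 0.93 / √(1/33 + 1/19) = 3.2293
One-sided α = 0.05 → critical value z_{0.05} = 1.645.
Power = P(Z > 1.645 − δ) = Φ(1.584) = 0.9435.
Type II error: β = 1 − power = 1 − 0.9435 = 0.0565.

β ≈ 0.057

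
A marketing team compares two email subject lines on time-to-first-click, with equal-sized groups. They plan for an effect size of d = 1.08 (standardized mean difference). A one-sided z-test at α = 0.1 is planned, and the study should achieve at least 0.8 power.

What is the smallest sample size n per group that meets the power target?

For power 0.8 need Φ(δ − z_{0.1}) = 0.8, so δ = z_{0.1} + z_{0.20} = 1.282 + 0.842 = 2.123.
δ = d·√(n/2) ⇒ n = 2(δ/d)² = 2 × (2.123 / 1.08)² = 7.73.
Rounding up, n = 8 per group.

n = 8 per group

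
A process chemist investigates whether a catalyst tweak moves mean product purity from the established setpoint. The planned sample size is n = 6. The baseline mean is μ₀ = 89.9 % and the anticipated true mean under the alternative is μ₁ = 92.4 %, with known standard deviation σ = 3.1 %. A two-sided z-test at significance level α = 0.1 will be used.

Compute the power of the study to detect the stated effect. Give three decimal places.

Standardized effect: d = |μ₁ − μ₀| / σ = |92.4 − 89.9| / 3.1 = 0.8065
Noncentrality parameter: δ = d·√n = 0.8065 × √6 = 1.9754
Two-sided α = 0.1 → critical value z_{0.05} = 1.645.
Power = Φ(δ − 1.645) + Φ(−δ − 1.645) = Φ(0.331) + Φ(-3.620) = 0.6295 + 0.0001 = 0.6297.

Power ≈ 0.630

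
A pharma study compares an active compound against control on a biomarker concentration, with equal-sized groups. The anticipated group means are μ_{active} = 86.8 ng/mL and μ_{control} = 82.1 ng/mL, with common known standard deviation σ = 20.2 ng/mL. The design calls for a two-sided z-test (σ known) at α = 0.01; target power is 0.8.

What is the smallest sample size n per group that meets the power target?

n = 432 per group

Standardized effect: d = |μ_{active} − μ_{control}| / σ = |86.8 − 82.1| / 20.2 = 0.2327
For power 0.8 need Φ(δ − z_{0.005}) = 0.8, so δ = z_{0.005} + z_{0.20} = 2.576 + 0.842 = 3.417.
(Ignoring the negligible lower-tail rejection probability gives the usual closed-form inversion.)
δ = d·√(n/2) ⇒ n = 2(δ/d)² = 2 × (3.417 / 0.2327)² = 431.46.
Rounding up, n = 432 per group.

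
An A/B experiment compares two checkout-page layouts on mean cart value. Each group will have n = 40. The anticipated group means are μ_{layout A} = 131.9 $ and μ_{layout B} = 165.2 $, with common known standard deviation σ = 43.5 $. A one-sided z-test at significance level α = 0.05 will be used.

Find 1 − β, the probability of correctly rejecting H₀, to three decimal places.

Standardized effect: d = |μ_{layout A} − μ_{layout B}| / σ = |131.9 − 165.2| / 43.5 = 0.7655
Noncentrality parameter: δ = d·√(n/2) = 0.7655 × √(40/2) = 3.4235
One-sided α = 0.05 → critical value z_{0.05} = 1.645.
Power = P(Z > 1.645 − δ) = Φ(1.779) = 0.9624.

Power ≈ 0.962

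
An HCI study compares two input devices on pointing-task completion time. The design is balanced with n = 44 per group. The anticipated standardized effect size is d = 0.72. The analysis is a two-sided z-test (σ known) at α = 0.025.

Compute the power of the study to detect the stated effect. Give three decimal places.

Noncentrality parameter: δ = d·√(n/2) = 0.72 × √(44/2) = 3.3771
Two-sided α = 0.025 → critical value z_{0.0125} = 2.241.
Power = Φ(δ − 2.241) + Φ(−δ − 2.241) = Φ(1.136) + Φ(-5.619) = 0.8720 + 0.0000 = 0.8720.

Power ≈ 0.872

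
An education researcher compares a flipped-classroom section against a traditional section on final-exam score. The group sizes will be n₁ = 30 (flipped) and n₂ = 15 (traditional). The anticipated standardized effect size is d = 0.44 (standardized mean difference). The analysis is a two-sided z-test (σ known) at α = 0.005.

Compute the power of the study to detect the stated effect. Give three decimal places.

Power ≈ 0.078

Noncentrality parameter: δ = d / √(1/n₁ + 1/n₂) = 0.44 / √(1/30 + 1/15) = 1.3914
Two-sided α = 0.005 → critical value z_{0.0025} = 2.807.
Power = Φ(δ − 2.807) + Φ(−δ − 2.807) = Φ(-1.416) + Φ(-4.198) = 0.0784 + 0.0000 = 0.0785.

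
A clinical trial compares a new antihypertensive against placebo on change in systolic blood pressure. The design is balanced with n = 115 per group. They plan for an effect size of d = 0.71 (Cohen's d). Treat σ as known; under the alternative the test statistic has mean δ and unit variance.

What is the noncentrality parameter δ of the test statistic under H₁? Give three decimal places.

δ ≈ 5.384

The noncentrality parameter scales effect size by the design's sample-size factor: δ = d·√(n/2) = 0.71 × √(115/2) = 5.3838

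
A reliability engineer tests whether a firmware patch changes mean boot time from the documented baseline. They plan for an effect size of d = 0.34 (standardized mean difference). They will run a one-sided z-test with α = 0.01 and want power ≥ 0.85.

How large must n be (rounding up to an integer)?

n = 98

For power 0.85 need Φ(δ − z_{0.01}) = 0.85, so δ = z_{0.01} + z_{0.15} = 2.326 + 1.036 = 3.363.
δ = d·√n ⇒ n = (δ/d)² = (3.363 / 0.34)² = 97.82.
Round up to the next whole unit.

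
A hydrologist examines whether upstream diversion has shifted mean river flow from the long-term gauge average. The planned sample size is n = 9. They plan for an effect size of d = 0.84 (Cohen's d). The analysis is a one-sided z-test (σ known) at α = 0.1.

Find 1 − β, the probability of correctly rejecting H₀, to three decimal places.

Noncentrality parameter: δ = d·√n = 0.84 × √9 = 2.5200
Critical value for a one-sided test at α = 0.1: z_α = 1.282.
Power = P(Z > 1.282 − δ) = Φ(1.238) = 0.8922.

Power ≈ 0.892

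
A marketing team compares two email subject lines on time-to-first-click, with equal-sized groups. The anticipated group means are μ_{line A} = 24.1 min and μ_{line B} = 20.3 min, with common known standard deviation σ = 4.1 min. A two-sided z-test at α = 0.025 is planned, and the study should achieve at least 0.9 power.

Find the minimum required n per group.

n = 29 per group

Standardized effect: d = |μ_{line A} − μ_{line B}| / σ = |24.1 − 20.3| / 4.1 = 0.9268
Set Φ(δ − 2.241) = 0.9; then δ − 2.241 = Φ⁻¹(0.9) = 1.282, giving δ = 3.523.
(For δ > 0 the lower-tail rejection region contributes negligibly to power, so the one-term inversion is standard.)
δ = d·√(n/2) ⇒ n = 2(δ/d)² = 2 × (3.523 / 0.9268)² = 28.90.
Rounding up, n = 29 per group.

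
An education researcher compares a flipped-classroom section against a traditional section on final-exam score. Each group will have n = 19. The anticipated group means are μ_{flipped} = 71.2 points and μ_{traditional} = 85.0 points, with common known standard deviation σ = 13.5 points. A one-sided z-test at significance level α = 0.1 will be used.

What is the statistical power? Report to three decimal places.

Power ≈ 0.969

Standardized effect: d = |μ_{flipped} − μ_{traditional}| / σ = |71.2 − 85.0| / 13.5 = 1.0222
Noncentrality parameter: δ = d·√(n/2) = 1.0222 × √(19/2) = 3.1507
One-sided α = 0.1 → critical value z_{0.1} = 1.282.
Power = P(Z > 1.282 − δ) = Φ(1.869) = 0.9692.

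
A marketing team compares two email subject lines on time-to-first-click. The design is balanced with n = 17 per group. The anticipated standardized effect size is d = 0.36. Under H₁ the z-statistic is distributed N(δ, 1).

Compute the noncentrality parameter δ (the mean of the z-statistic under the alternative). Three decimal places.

The noncentrality parameter scales effect size by the design's sample-size factor: δ = d·√(n/2) = 0.36 × √(17/2) = 1.0496

δ ≈ 1.050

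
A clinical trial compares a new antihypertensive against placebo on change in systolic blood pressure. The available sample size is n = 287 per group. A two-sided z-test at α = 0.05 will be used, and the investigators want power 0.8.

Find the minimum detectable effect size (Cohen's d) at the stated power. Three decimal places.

d ≈ 0.234

Need Φ(δ − 1.960) = 0.8, so δ = 1.960 + 0.842 = 2.802.
(Lower-tail contribution to power is negligible for δ > 0.)
δ = d·√(n/2) ⇒ d = δ/√(n/2) = 2.802/√(287/2) = 0.2339.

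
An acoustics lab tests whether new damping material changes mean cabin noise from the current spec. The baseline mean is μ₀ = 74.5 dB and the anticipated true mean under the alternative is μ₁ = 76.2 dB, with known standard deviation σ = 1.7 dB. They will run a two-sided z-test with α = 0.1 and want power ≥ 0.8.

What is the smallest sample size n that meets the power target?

n = 7

Standardized effect: d = |μ₁ − μ₀| / σ = |76.2 − 74.5| / 1.7 = 1.0000
For power 0.8 need Φ(δ − z_{0.05}) = 0.8, so δ = z_{0.05} + z_{0.20} = 1.645 + 0.842 = 2.486.
(For δ > 0 the lower-tail rejection region contributes negligibly to power, so the one-term inversion is standard.)
δ = d·√n ⇒ n = (δ/d)² = (2.486 / 1.0000)² = 6.18.
Rounding up, n = 7.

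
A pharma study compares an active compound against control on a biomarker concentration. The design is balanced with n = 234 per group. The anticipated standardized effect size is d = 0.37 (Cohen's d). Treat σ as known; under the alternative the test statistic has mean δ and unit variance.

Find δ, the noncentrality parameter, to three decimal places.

The noncentrality parameter scales effect size by the design's sample-size factor: δ = d·√(n/2) = 0.37 × √(234/2) = 4.0022

δ ≈ 4.002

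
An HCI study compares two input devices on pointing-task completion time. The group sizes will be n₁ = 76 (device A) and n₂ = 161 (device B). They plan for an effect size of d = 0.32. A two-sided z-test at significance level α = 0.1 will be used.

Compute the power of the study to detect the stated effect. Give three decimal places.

Power ≈ 0.744

Noncentrality parameter: δ = d / √(1/n₁ + 1/n₂) = 0.32 / √(1/76 + 1/161) = 2.2993
Critical value for a two-sided test at α = 0.1: z_{α/2} = 1.645.
Power = Φ(δ − 1.645) + Φ(−δ − 1.645) = Φ(0.654) + Φ(-3.944) = 0.7436 + 0.0000 = 0.7436.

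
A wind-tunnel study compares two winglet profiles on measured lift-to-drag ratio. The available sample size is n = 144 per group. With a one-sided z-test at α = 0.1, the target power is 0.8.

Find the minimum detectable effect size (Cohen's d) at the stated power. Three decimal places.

d ≈ 0.250

Need Φ(δ − 1.282) = 0.8, so δ = 1.282 + 0.842 = 2.123.
δ = d·√(n/2) ⇒ d = δ/√(n/2) = 2.123/√(144/2) = 0.2502.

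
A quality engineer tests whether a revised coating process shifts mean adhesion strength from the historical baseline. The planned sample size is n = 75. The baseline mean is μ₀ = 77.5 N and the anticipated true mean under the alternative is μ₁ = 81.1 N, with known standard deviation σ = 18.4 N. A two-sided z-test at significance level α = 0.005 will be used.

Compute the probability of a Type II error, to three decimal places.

β ≈ 0.867

Standardized effect: d = |μ₁ − μ₀| / σ = |81.1 − 77.5| / 18.4 = 0.1957
Noncentrality parameter: δ = d·√n = 0.1957 × √75 = 1.6944
Critical value for a two-sided test at α = 0.005: z_{α/2} = 2.807.
Power = Φ(δ − 2.807) + Φ(−δ − 2.807) = Φ(-1.113) + Φ(-4.501) = 0.1329 + 0.0000 = 0.1329.
Type II error: β = 1 − power = 1 − 0.1329 = 0.8671.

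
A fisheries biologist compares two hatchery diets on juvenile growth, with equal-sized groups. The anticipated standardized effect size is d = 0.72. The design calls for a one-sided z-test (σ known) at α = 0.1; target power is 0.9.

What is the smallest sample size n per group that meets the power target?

n = 26 per group

For power 0.9 need Φ(δ − z_{0.1}) = 0.9, so δ = z_{0.1} + z_{0.10} = 1.282 + 1.282 = 2.563.
δ = d·√(n/2) ⇒ n = 2(δ/d)² = 2 × (2.563 / 0.72)² = 25.35.
Rounding up, n = 26 per group.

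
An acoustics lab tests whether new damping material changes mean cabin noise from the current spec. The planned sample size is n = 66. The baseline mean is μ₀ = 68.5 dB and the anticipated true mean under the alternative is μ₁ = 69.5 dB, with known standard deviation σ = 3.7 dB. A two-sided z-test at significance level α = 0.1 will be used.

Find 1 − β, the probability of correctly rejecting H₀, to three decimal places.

Power ≈ 0.709

Standardized effect: d = |μ₁ − μ₀| / σ = |69.5 − 68.5| / 3.7 = 0.2703
Noncentrality parameter: λ = d·√n = 0.2703 × √66 = 2.1957
Two-sided α = 0.1 → critical value z_{0.05} = 1.645.
Power = Φ(λ − 1.645) + Φ(−λ − 1.645) = Φ(0.551) + Φ(-3.841) = 0.7091 + 0.0001 = 0.7092.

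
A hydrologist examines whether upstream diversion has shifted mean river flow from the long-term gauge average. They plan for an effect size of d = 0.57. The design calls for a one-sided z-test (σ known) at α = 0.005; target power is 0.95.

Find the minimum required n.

n = 55

For power 0.95 need Φ(δ − z_{0.005}) = 0.95, so δ = z_{0.005} + z_{0.05} = 2.576 + 1.645 = 4.221.
δ = d·√n ⇒ n = (δ/d)² = (4.221 / 0.57)² = 54.83.
Round up to the next whole unit.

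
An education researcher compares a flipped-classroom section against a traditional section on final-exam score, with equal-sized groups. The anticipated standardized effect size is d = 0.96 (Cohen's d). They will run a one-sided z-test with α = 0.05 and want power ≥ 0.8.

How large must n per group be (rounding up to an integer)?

n = 14 per group

Set Φ(δ − 1.645) = 0.8; then δ − 1.645 = Φ⁻¹(0.8) = 0.842, giving δ = 2.486.
δ = d·√(n/2) ⇒ n = 2(δ/d)² = 2 × (2.486 / 0.96)² = 13.42.
Rounding up, n = 14 per group.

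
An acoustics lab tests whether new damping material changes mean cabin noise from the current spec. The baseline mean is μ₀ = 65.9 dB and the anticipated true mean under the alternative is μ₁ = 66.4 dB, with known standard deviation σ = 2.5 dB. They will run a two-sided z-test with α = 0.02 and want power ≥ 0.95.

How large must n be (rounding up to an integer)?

n = 395

Standardized effect: d = |μ₁ − μ₀| / σ = |66.4 − 65.9| / 2.5 = 0.2000
Set Φ(δ − 2.326) = 0.95; then δ − 2.326 = Φ⁻¹(0.95) = 1.645, giving δ = 3.971.
(For δ > 0 the lower-tail rejection region contributes negligibly to power, so the one-term inversion is standard.)
δ = d·√n ⇒ n = (δ/d)² = (3.971 / 0.2000)² = 394.26.
Round up to the next whole unit.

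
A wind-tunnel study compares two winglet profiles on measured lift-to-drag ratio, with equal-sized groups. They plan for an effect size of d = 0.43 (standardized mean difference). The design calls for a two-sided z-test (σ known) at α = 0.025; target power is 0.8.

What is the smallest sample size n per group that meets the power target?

For power 0.8 need Φ(δ − z_{0.0125}) = 0.8, so δ = z_{0.0125} + z_{0.20} = 2.241 + 0.842 = 3.083.
(The Φ(−δ − z_{α/2}) term is vanishingly small for δ > 0 and is dropped in the standard sample-size formula.)
δ = d·√(n/2) ⇒ n = 2(δ/d)² = 2 × (3.083 / 0.43)² = 102.81.
Round up to the next whole unit.

n = 103 per group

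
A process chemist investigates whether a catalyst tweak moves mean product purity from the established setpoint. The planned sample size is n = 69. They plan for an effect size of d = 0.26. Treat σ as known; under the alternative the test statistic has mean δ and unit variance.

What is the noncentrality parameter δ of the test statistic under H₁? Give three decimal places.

The noncentrality parameter scales effect size by the design's sample-size factor: δ = d·√n = 0.26 × √69 = 2.1597

δ ≈ 2.160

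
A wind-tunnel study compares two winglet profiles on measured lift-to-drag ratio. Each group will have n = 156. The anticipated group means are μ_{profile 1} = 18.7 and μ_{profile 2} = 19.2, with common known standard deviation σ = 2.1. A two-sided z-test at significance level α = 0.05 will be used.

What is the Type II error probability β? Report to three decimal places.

Standardized effect: d = |μ_{profile 1} − μ_{profile 2}| / σ = |18.7 − 19.2| / 2.1 = 0.2381
Noncentrality parameter: δ = d·√(n/2) = 0.2381 × √(156/2) = 2.1028
Critical value for a two-sided test at α = 0.05: z_{α/2} = 1.960.
Power = Φ(δ − 1.960) + Φ(−δ − 1.960) = Φ(0.143) + Φ(-4.063) = 0.5568 + 0.0000 = 0.5568.
Type II error: β = 1 − power = 1 − 0.5568 = 0.4432.

β ≈ 0.443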